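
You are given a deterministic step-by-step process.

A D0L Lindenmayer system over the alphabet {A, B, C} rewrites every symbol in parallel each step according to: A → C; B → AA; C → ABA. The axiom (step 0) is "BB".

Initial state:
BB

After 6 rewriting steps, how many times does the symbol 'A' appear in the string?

32

t=0: BB
t=1: AAAA
t=2: CCCC
t=3: ABAABAABAABA
t=4: CAACCAACCAACCAAC
t=5: ABACCABAABACCABAABACCABAABACCABA
t=6: CAACABAABACAACCAACABAABACAACCAACABAABACAACCAACABAABACAAC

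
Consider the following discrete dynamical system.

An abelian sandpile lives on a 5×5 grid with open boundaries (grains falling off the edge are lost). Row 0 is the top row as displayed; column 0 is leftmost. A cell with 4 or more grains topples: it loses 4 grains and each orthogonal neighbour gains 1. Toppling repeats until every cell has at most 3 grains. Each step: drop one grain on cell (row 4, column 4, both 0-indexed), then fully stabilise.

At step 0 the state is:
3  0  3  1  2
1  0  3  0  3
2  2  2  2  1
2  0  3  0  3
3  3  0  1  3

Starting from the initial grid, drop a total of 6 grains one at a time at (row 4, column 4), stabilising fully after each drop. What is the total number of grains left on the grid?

44

k=0  3  0  3  1  2
1  0  3  0  3
2  2  2  2  1
2  0  3  0  3
3  3  0  1  3
k=1  3  0  3  1  2
1  0  3  0  3
2  2  2  2  2
2  0  3  1  0
3  3  0  2  1
k=2  3  0  3  1  2
1  0  3  0  3
2  2  2  2  2
2  0  3  1  0
3  3  0  2  2
k=3  3  0  3  1  2
1  0  3  0  3
2  2  2  2  2
2  0  3  1  0
3  3  0  2  3
k=4  3  0  3  1  2
1  0  3  0  3
2  2  2  2  2
2  0  3  1  1
3  3  0  3  0
k=5  3  0  3  1  2
1  0  3  0  3
2  2  2  2  2
2  0  3  1  1
3  3  0  3  1
k=6  3  0  3  1  2
1  0  3  0  3
2  2  2  2  2
2  0  3  1  1
3  3  0  3  2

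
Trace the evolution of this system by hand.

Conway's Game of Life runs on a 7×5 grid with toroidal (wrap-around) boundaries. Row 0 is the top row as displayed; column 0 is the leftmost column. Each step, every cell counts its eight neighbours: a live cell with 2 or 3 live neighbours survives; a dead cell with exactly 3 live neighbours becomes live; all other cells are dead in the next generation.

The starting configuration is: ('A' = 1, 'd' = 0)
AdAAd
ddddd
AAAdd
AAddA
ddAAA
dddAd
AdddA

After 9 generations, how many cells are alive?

[0] AdAAd
ddddd
AAAdd
AAddA
ddAAA
dddAd
AdddA
[1] AAdAd
AddAA
ddAdA
ddddd
dAAdd
AdAdd
AAAdd
[2] dddAd
ddddd
AdddA
dAAAd
dAAdd
AddAd
dddAd
[3] ddddd
ddddA
AAAAA
dddAA
AdddA
dAdAA
ddAAd
[4] dddAd
dAAdA
dAAdd
ddddd
ddAdd
dAddd
ddAAA
[5] AAddd
AAddd
AAAAd
dAAdd
ddddd
dAddd
ddAAA
[6] dddAd
ddddd
dddAA
AddAd
dAAdd
ddAAd
ddAAA
[7] ddAAA
dddAA
dddAA
AAdAd
dAddA
ddddA
ddddA
[8] AdAdd
Adddd
ddddd
dAdAd
dAAAA
dddAA
AdddA
[9] Adddd
dAddd
ddddd
AAdAA
dAddd
dAddd
AAddd

10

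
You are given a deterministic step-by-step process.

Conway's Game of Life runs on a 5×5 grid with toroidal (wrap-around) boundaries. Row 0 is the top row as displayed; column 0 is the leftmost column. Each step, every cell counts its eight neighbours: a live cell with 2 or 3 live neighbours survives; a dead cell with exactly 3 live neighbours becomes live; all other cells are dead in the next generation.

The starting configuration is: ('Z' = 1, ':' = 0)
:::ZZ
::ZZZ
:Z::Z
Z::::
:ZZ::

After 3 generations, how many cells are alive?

4

0) :::ZZ
::ZZZ
:Z::Z
Z::::
:ZZ::
1) ZZ::Z
::Z::
:ZZ:Z
Z:Z::
ZZZZZ
2) :::::
::Z:Z
Z:Z::
:::::
:::::
3) :::::
:Z:Z:
:Z:Z:
:::::
:::::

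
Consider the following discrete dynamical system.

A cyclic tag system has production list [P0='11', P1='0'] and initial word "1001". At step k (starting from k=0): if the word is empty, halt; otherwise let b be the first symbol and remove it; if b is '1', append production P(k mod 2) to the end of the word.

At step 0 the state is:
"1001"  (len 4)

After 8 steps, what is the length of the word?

k=0  "1001"  (len 4)
k=1  "00111"  (len 5)
k=2  "0111"  (len 4)
k=3  "111"  (len 3)
k=4  "110"  (len 3)
k=5  "1011"  (len 4)
k=6  "0110"  (len 4)
k=7  "110"  (len 3)
k=8  "100"  (len 3)

3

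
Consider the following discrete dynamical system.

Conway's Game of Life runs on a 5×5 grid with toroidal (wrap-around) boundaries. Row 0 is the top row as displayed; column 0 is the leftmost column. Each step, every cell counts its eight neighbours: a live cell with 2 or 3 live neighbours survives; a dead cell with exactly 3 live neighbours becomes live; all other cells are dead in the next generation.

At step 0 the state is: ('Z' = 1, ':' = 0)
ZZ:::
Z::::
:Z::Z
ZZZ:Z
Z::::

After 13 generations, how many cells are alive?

[0] ZZ:::
Z::::
:Z::Z
ZZZ:Z
Z::::
[1] ZZ::Z
::::Z
::ZZZ
::ZZZ
::Z::
[2] ZZ:ZZ
:ZZ::
Z:Z::
:Z::Z
::Z::
[3] Z::ZZ
:::::
Z:ZZ:
ZZZZ:
::Z::
[4] :::ZZ
ZZZ::
Z::Z:
Z::::
:::::
[5] ZZZZZ
ZZZ::
Z:Z::
::::Z
::::Z
[6] :::::
:::::
Z:ZZZ
Z::ZZ
:ZZ::
[7] :::::
:::ZZ
ZZZ::
:::::
ZZZZZ
[8] :Z:::
ZZZZZ
ZZZZZ
:::::
ZZZZZ
[9] :::::
:::::
:::::
:::::
ZZZZZ
[10] ZZZZZ
:::::
:::::
ZZZZZ
ZZZZZ
[11] :::::
ZZZZZ
ZZZZZ
:::::
:::::
[12] ZZZZZ
:::::
:::::
ZZZZZ
:::::
[13] ZZZZZ
ZZZZZ
ZZZZZ
ZZZZZ
:::::

20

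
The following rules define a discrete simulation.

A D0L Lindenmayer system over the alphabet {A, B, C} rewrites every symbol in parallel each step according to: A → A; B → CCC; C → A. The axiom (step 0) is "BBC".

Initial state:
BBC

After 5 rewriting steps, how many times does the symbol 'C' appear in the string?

0

step 0: BBC
step 1: CCCCCCA
step 2: AAAAAAA
step 3: AAAAAAA
step 4: AAAAAAA
step 5: AAAAAAA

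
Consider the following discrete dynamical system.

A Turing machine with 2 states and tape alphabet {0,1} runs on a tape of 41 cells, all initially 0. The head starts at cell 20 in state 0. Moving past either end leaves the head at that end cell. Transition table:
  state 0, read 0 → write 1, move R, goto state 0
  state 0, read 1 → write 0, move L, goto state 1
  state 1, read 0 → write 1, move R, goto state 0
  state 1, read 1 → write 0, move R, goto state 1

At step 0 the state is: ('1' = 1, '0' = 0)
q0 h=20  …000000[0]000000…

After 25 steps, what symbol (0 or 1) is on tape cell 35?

1

gen 0: q0 h=20  …000000[0]000000…
gen 1: q0 h=21  …000001[0]000000…
gen 2: q0 h=22  …000011[0]000000…
gen 3: q0 h=23  …000111[0]000000…
gen 4: q0 h=24  …001111[0]000000…
gen 5: q0 h=25  …011111[0]000000…
gen 6: q0 h=26  …111111[0]000000…
gen 7: q0 h=27  …111111[0]000000…
gen 8: q0 h=28  …111111[0]000000…
gen 9: q0 h=29  …111111[0]000000…
gen 10: q0 h=30  …111111[0]000000…
gen 11: q0 h=31  …111111[0]000000…
gen 12: q0 h=32  …111111[0]000000…
gen 13: q0 h=33  …111111[0]000000…
gen 14: q0 h=34  …111111[0]000000|
gen 15: q0 h=35  …111111[0]00000|
gen 16: q0 h=36  …111111[0]0000|
gen 17: q0 h=37  …111111[0]000|
gen 18: q0 h=38  …111111[0]00|
gen 19: q0 h=39  …111111[0]0|
gen 20: q0 h=40  …111111[0]|
gen 21: q0 h=40  …111111[1]|
gen 22: q1 h=39  …111111[1]0|
gen 23: q1 h=40  …111110[0]|
gen 24: q0 h=40  …111110[1]|
gen 25: q1 h=39  …111111[0]0|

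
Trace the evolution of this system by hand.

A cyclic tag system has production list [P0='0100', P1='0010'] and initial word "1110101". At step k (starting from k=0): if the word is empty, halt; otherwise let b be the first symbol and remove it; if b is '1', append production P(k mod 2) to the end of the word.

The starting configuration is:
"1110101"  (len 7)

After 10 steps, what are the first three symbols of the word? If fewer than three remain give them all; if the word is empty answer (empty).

000

step 0: "1110101"  (len 7)
step 1: "1101010100"  (len 10)
step 2: "1010101000010"  (len 13)
step 3: "0101010000100100"  (len 16)
step 4: "101010000100100"  (len 15)
step 5: "010100001001000100"  (len 18)
step 6: "10100001001000100"  (len 17)
step 7: "01000010010001000100"  (len 20)
step 8: "1000010010001000100"  (len 19)
step 9: "0000100100010001000100"  (len 22)
step 10: "000100100010001000100"  (len 21)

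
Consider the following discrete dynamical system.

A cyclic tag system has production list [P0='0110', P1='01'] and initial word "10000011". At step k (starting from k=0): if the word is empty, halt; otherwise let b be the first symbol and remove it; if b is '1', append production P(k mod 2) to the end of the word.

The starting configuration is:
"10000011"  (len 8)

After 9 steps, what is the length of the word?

9

k=0  "10000011"  (len 8)
k=1  "00000110110"  (len 11)
k=2  "0000110110"  (len 10)
k=3  "000110110"  (len 9)
k=4  "00110110"  (len 8)
k=5  "0110110"  (len 7)
k=6  "110110"  (len 6)
k=7  "101100110"  (len 9)
k=8  "0110011001"  (len 10)
k=9  "110011001"  (len 9)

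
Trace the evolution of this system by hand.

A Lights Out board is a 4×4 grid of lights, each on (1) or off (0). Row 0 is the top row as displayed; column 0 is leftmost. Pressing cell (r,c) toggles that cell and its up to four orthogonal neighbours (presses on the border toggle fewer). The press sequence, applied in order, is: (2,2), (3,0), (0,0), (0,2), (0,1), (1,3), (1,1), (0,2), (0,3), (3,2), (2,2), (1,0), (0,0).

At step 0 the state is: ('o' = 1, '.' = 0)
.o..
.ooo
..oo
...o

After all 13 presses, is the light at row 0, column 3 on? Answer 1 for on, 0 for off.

k=0  .o..
.ooo
..oo
...o
k=1  .o..
.o.o
.o..
..oo
k=2  .o..
.o.o
oo..
oooo
k=3  o...
oo.o
oo..
oooo
k=4  oooo
oooo
oo..
oooo
k=5  ...o
o.oo
oo..
oooo
k=6  ....
o...
oo.o
oooo
k=7  .o..
.oo.
o..o
oooo
k=8  ..oo
.o..
o..o
oooo
k=9  ....
.o.o
o..o
oooo
k=10  ....
.o.o
o.oo
o...
k=11  ....
.ooo
oo..
o.o.
k=12  o...
o.oo
.o..
o.o.
k=13  .o..
..oo
.o..
o.o.

0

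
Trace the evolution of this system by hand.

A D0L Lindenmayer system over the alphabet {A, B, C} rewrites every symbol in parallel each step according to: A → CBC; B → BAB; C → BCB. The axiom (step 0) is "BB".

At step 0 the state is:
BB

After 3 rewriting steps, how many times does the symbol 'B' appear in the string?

32

0) BB
1) BABBAB
2) BABCBCBABBABCBCBAB
3) BABCBCBABBCBBABBCBBABCBCBABBABCBCBABBCBBABBCBBABCBCBAB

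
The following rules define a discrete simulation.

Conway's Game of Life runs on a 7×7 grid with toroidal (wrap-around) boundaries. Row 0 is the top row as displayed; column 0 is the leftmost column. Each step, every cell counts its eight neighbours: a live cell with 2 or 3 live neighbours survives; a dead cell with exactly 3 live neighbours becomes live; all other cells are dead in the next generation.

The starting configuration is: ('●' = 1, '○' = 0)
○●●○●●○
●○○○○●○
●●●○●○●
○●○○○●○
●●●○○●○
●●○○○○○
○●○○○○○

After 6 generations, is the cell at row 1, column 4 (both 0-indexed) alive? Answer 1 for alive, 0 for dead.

1

[0] ○●●○●●○
●○○○○●○
●●●○●○●
○●○○○●○
●●●○○●○
●●○○○○○
○●○○○○○
[1] ●●●○●●●
○○○○○○○
○○●○●○○
○○○●●●○
○○●○○○○
○○○○○○●
○○○○○○○
[2] ●●○○○●●
●○●○●○●
○○○○●●○
○○●○●●○
○○○●●●○
○○○○○○○
○●○○○○○
[3] ○○●○○●○
○○○●●○○
○●○○○○○
○○○○○○●
○○○●○●○
○○○○●○○
○●○○○○●
[4] ○○●●●●○
○○●●●○○
○○○○○○○
○○○○○○○
○○○○●●○
○○○○●●○
○○○○○●○
[5] ○○●○○●○
○○●○○●○
○○○●○○○
○○○○○○○
○○○○●●○
○○○○○○●
○○○○○○●
[6] ○○○○○●●
○○●●●○○
○○○○○○○
○○○○●○○
○○○○○●○
○○○○○○●
○○○○○●●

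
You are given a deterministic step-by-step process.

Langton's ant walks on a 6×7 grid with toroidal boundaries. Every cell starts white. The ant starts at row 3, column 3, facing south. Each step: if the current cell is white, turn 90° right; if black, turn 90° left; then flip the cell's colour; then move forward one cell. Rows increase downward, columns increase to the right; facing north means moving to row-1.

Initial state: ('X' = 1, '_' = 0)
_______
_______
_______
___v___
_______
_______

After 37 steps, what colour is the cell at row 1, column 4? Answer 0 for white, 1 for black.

[0] _______
_______
_______
___v___
_______
_______
[1] _______
_______
_______
__<X___
_______
_______
[2] _______
_______
__^____
__XX___
_______
_______
[3] _______
_______
__X>___
__XX___
_______
_______
[4] _______
_______
__XX___
__Xv___
_______
_______
[5] _______
_______
__XX___
__X_>__
_______
_______
[6] _______
_______
__XX___
__X_X__
____v__
_______
[7] _______
_______
__XX___
__X_X__
___<X__
_______
[8] _______
_______
__XX___
__X^X__
___XX__
_______
[9] _______
_______
__XX___
__XX>__
___XX__
_______
[10] _______
_______
__XX^__
__XX___
___XX__
_______
[11] _______
_______
__XXX>_
__XX___
___XX__
_______
[12] _______
_______
__XXXX_
__XX_v_
___XX__
_______
[13] _______
_______
__XXXX_
__XX<X_
___XX__
_______
[14] _______
_______
__XX^X_
__XXXX_
___XX__
_______
[15] _______
_______
__X<_X_
__XXXX_
___XX__
_______
[16] _______
_______
__X__X_
__XvXX_
___XX__
_______
[17] _______
_______
__X__X_
__X_>X_
___XX__
_______
[18] _______
_______
__X_^X_
__X__X_
___XX__
_______
[19] _______
_______
__X_X>_
__X__X_
___XX__
_______
[20] _______
_____^_
__X_X__
__X__X_
___XX__
_______
[21] _______
_____X>
__X_X__
__X__X_
___XX__
_______
[22] _______
_____XX
__X_X_v
__X__X_
___XX__
_______
[23] _______
_____XX
__X_X<X
__X__X_
___XX__
_______
[24] _______
_____^X
__X_XXX
__X__X_
___XX__
_______
[25] _______
____<_X
__X_XXX
__X__X_
___XX__
_______
[26] ____^__
____X_X
__X_XXX
__X__X_
___XX__
_______
[27] ____X>_
____X_X
__X_XXX
__X__X_
___XX__
_______
[28] ____XX_
____XvX
__X_XXX
__X__X_
___XX__
_______
[29] ____XX_
____<XX
__X_XXX
__X__X_
___XX__
_______
[30] ____XX_
_____XX
__X_vXX
__X__X_
___XX__
_______
[31] ____XX_
_____XX
__X__>X
__X__X_
___XX__
_______
[32] ____XX_
_____^X
__X___X
__X__X_
___XX__
_______
[33] ____XX_
____<_X
__X___X
__X__X_
___XX__
_______
[34] ____^X_
____X_X
__X___X
__X__X_
___XX__
_______
[35] ___<_X_
____X_X
__X___X
__X__X_
___XX__
_______
[36] ___X_X_
____X_X
__X___X
__X__X_
___XX__
___^___
[37] ___X_X_
____X_X
__X___X
__X__X_
___XX__
___X>__

1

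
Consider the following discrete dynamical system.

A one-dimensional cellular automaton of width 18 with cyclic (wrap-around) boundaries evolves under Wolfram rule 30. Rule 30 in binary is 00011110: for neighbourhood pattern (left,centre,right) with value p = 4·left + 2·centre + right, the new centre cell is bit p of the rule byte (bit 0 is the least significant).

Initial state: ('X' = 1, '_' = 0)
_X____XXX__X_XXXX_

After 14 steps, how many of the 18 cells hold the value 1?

k=0  _X____XXX__X_XXXX_
k=1  XXX__XX__XXX_X___X
k=2  ___XXX_XXX___XX_XX
k=3  X_XX___X__X_XX__X_
k=4  X_X_X_XXXXX_X_XXX_
k=5  X_X_X_X_____X_X___
k=6  X_X_X_XX___XX_XX_X
k=7  __X_X_X_X_XX__X__X
k=8  XXX_X_X_X_X_XXXXXX
k=9  ____X_X_X_X_X_____
k=10  ___XX_X_X_X_XX____
k=11  __XX__X_X_X_X_X___
k=12  _XX_XXX_X_X_X_XX__
k=13  XX__X___X_X_X_X_X_
k=14  X_XXXX_XX_X_X_X_X_

11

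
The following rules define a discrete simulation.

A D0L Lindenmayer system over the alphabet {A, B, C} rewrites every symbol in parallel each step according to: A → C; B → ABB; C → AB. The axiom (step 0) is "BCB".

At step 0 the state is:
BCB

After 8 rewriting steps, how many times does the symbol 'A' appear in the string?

t=0: BCB
t=1: ABBABABB
t=2: CABBABBCABBCABBABB
t=3: ABCABBABBCABBABBABCABBABBABCABBABBCABBABB
t=4: CABBABCABBABBCABBABBABCABBABBCABBABBCABBABCABBABBCABBABBCABBABCABBABBCABBABBABCABBABBCABBABB
t=5: ABCABBABBCABBABCABBABBCABBABBABCABBABBCABBABBCABBABCABBABB…ABBABBABCABBABBCABBABBCABBABCABBABBCABBABBABCABBABBCABBABB  (len 207)
t=6: CABBABCABBABBCABBABBABCABBABBCABBABCABBABBCABBABBABCABBABB…ABBABBABCABBABBCABBABBCABBABCABBABBCABBABBABCABBABBCABBABB  (len 465)
t=7: ABCABBABBCABBABCABBABBCABBABBABCABBABBCABBABBCABBABCABBABB…ABBABBABCABBABBCABBABBCABBABCABBABBCABBABBABCABBABBCABBABB  (len 1045)
t=8: CABBABCABBABBCABBABBABCABBABBCABBABCABBABBCABBABBABCABBABB…ABBABBABCABBABBCABBABBCABBABCABBABBCABBABBABCABBABBCABBABB  (len 2348)

723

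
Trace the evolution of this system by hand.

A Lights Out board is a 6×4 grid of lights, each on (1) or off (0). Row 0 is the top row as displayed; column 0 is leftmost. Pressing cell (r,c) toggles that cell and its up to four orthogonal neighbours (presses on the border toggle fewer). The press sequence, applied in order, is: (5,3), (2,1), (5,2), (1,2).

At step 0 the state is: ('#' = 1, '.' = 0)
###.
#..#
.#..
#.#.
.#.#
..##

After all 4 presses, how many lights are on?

t=0: ###.
#..#
.#..
#.#.
.#.#
..##
t=1: ###.
#..#
.#..
#.#.
.#..
....
t=2: ###.
##.#
#.#.
###.
.#..
....
t=3: ###.
##.#
#.#.
###.
.##.
.###
t=4: ##..
#.#.
#...
###.
.##.
.###

13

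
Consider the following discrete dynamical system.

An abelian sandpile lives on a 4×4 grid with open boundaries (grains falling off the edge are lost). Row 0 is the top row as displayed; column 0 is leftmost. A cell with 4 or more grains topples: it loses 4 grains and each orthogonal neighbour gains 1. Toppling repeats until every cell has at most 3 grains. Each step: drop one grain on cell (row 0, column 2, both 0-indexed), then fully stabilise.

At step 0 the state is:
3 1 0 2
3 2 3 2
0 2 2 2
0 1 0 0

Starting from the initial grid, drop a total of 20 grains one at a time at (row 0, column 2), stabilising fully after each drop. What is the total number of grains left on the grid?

25

0) 3 1 0 2
3 2 3 2
0 2 2 2
0 1 0 0
1) 3 1 1 2
3 2 3 2
0 2 2 2
0 1 0 0
2) 3 1 2 2
3 2 3 2
0 2 2 2
0 1 0 0
3) 3 1 3 2
3 2 3 2
0 2 2 2
0 1 0 0
4) 3 2 1 3
3 3 0 3
0 2 3 2
0 1 0 0
5) 3 2 2 3
3 3 0 3
0 2 3 2
0 1 0 0
6) 3 2 3 3
3 3 0 3
0 2 3 2
0 1 0 0
7) 3 3 1 1
3 3 2 0
0 2 3 3
0 1 0 0
8) 3 3 2 1
3 3 2 0
0 2 3 3
0 1 0 0
9) 3 3 3 1
3 3 2 0
0 2 3 3
0 1 0 0
10) 1 2 2 2
1 3 1 2
2 0 2 0
0 2 1 1
11) 1 2 3 2
1 3 1 2
2 0 2 0
0 2 1 1
12) 1 3 0 3
1 3 2 2
2 0 2 0
0 2 1 1
13) 1 3 1 3
1 3 2 2
2 0 2 0
0 2 1 1
14) 1 3 2 3
1 3 2 2
2 0 2 0
0 2 1 1
15) 1 3 3 3
1 3 2 2
2 0 2 0
0 2 1 1
16) 2 1 3 1
2 1 1 0
2 1 3 1
0 2 1 1
17) 2 2 0 2
2 1 2 0
2 1 3 1
0 2 1 1
18) 2 2 1 2
2 1 2 0
2 1 3 1
0 2 1 1
19) 2 2 2 2
2 1 2 0
2 1 3 1
0 2 1 1
20) 2 2 3 2
2 1 2 0
2 1 3 1
0 2 1 1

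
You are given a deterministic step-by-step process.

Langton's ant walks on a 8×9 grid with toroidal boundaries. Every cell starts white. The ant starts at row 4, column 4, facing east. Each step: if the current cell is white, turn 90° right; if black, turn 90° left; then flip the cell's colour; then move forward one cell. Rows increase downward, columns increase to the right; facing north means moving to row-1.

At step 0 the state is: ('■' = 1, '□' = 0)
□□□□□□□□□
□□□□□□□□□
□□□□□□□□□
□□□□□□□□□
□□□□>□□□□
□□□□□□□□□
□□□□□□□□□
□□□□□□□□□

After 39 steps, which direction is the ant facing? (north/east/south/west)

0) □□□□□□□□□
□□□□□□□□□
□□□□□□□□□
□□□□□□□□□
□□□□>□□□□
□□□□□□□□□
□□□□□□□□□
□□□□□□□□□
1) □□□□□□□□□
□□□□□□□□□
□□□□□□□□□
□□□□□□□□□
□□□□■□□□□
□□□□v□□□□
□□□□□□□□□
□□□□□□□□□
2) □□□□□□□□□
□□□□□□□□□
□□□□□□□□□
□□□□□□□□□
□□□□■□□□□
□□□<■□□□□
□□□□□□□□□
□□□□□□□□□
3) □□□□□□□□□
□□□□□□□□□
□□□□□□□□□
□□□□□□□□□
□□□^■□□□□
□□□■■□□□□
□□□□□□□□□
□□□□□□□□□
4) □□□□□□□□□
□□□□□□□□□
□□□□□□□□□
□□□□□□□□□
□□□■>□□□□
□□□■■□□□□
□□□□□□□□□
□□□□□□□□□
5) □□□□□□□□□
□□□□□□□□□
□□□□□□□□□
□□□□^□□□□
□□□■□□□□□
□□□■■□□□□
□□□□□□□□□
□□□□□□□□□
6) □□□□□□□□□
□□□□□□□□□
□□□□□□□□□
□□□□■>□□□
□□□■□□□□□
□□□■■□□□□
□□□□□□□□□
□□□□□□□□□
7) □□□□□□□□□
□□□□□□□□□
□□□□□□□□□
□□□□■■□□□
□□□■□v□□□
□□□■■□□□□
□□□□□□□□□
□□□□□□□□□
8) □□□□□□□□□
□□□□□□□□□
□□□□□□□□□
□□□□■■□□□
□□□■<■□□□
□□□■■□□□□
□□□□□□□□□
□□□□□□□□□
9) □□□□□□□□□
□□□□□□□□□
□□□□□□□□□
□□□□^■□□□
□□□■■■□□□
□□□■■□□□□
□□□□□□□□□
□□□□□□□□□
10) □□□□□□□□□
□□□□□□□□□
□□□□□□□□□
□□□<□■□□□
□□□■■■□□□
□□□■■□□□□
□□□□□□□□□
□□□□□□□□□
11) □□□□□□□□□
□□□□□□□□□
□□□^□□□□□
□□□■□■□□□
□□□■■■□□□
□□□■■□□□□
□□□□□□□□□
□□□□□□□□□
12) □□□□□□□□□
□□□□□□□□□
□□□■>□□□□
□□□■□■□□□
□□□■■■□□□
□□□■■□□□□
□□□□□□□□□
□□□□□□□□□
13) □□□□□□□□□
□□□□□□□□□
□□□■■□□□□
□□□■v■□□□
□□□■■■□□□
□□□■■□□□□
□□□□□□□□□
□□□□□□□□□
14) □□□□□□□□□
□□□□□□□□□
□□□■■□□□□
□□□<■■□□□
□□□■■■□□□
□□□■■□□□□
□□□□□□□□□
□□□□□□□□□
15) □□□□□□□□□
□□□□□□□□□
□□□■■□□□□
□□□□■■□□□
□□□v■■□□□
□□□■■□□□□
□□□□□□□□□
□□□□□□□□□
16) □□□□□□□□□
□□□□□□□□□
□□□■■□□□□
□□□□■■□□□
□□□□>■□□□
□□□■■□□□□
□□□□□□□□□
□□□□□□□□□
17) □□□□□□□□□
□□□□□□□□□
□□□■■□□□□
□□□□^■□□□
□□□□□■□□□
□□□■■□□□□
□□□□□□□□□
□□□□□□□□□
18) □□□□□□□□□
□□□□□□□□□
□□□■■□□□□
□□□<□■□□□
□□□□□■□□□
□□□■■□□□□
□□□□□□□□□
□□□□□□□□□
19) □□□□□□□□□
□□□□□□□□□
□□□^■□□□□
□□□■□■□□□
□□□□□■□□□
□□□■■□□□□
□□□□□□□□□
□□□□□□□□□
20) □□□□□□□□□
□□□□□□□□□
□□<□■□□□□
□□□■□■□□□
□□□□□■□□□
□□□■■□□□□
□□□□□□□□□
□□□□□□□□□
21) □□□□□□□□□
□□^□□□□□□
□□■□■□□□□
□□□■□■□□□
□□□□□■□□□
□□□■■□□□□
□□□□□□□□□
□□□□□□□□□
22) □□□□□□□□□
□□■>□□□□□
□□■□■□□□□
□□□■□■□□□
□□□□□■□□□
□□□■■□□□□
□□□□□□□□□
□□□□□□□□□
23) □□□□□□□□□
□□■■□□□□□
□□■v■□□□□
□□□■□■□□□
□□□□□■□□□
□□□■■□□□□
□□□□□□□□□
□□□□□□□□□
24) □□□□□□□□□
□□■■□□□□□
□□<■■□□□□
□□□■□■□□□
□□□□□■□□□
□□□■■□□□□
□□□□□□□□□
□□□□□□□□□
25) □□□□□□□□□
□□■■□□□□□
□□□■■□□□□
□□v■□■□□□
□□□□□■□□□
□□□■■□□□□
□□□□□□□□□
□□□□□□□□□
26) □□□□□□□□□
□□■■□□□□□
□□□■■□□□□
□<■■□■□□□
□□□□□■□□□
□□□■■□□□□
□□□□□□□□□
□□□□□□□□□
27) □□□□□□□□□
□□■■□□□□□
□^□■■□□□□
□■■■□■□□□
□□□□□■□□□
□□□■■□□□□
□□□□□□□□□
□□□□□□□□□
28) □□□□□□□□□
□□■■□□□□□
□■>■■□□□□
□■■■□■□□□
□□□□□■□□□
□□□■■□□□□
□□□□□□□□□
□□□□□□□□□
29) □□□□□□□□□
□□■■□□□□□
□■■■■□□□□
□■v■□■□□□
□□□□□■□□□
□□□■■□□□□
□□□□□□□□□
□□□□□□□□□
30) □□□□□□□□□
□□■■□□□□□
□■■■■□□□□
□■□>□■□□□
□□□□□■□□□
□□□■■□□□□
□□□□□□□□□
□□□□□□□□□
31) □□□□□□□□□
□□■■□□□□□
□■■^■□□□□
□■□□□■□□□
□□□□□■□□□
□□□■■□□□□
□□□□□□□□□
□□□□□□□□□
32) □□□□□□□□□
□□■■□□□□□
□■<□■□□□□
□■□□□■□□□
□□□□□■□□□
□□□■■□□□□
□□□□□□□□□
□□□□□□□□□
33) □□□□□□□□□
□□■■□□□□□
□■□□■□□□□
□■v□□■□□□
□□□□□■□□□
□□□■■□□□□
□□□□□□□□□
□□□□□□□□□
34) □□□□□□□□□
□□■■□□□□□
□■□□■□□□□
□<■□□■□□□
□□□□□■□□□
□□□■■□□□□
□□□□□□□□□
□□□□□□□□□
35) □□□□□□□□□
□□■■□□□□□
□■□□■□□□□
□□■□□■□□□
□v□□□■□□□
□□□■■□□□□
□□□□□□□□□
□□□□□□□□□
36) □□□□□□□□□
□□■■□□□□□
□■□□■□□□□
□□■□□■□□□
<■□□□■□□□
□□□■■□□□□
□□□□□□□□□
□□□□□□□□□
37) □□□□□□□□□
□□■■□□□□□
□■□□■□□□□
^□■□□■□□□
■■□□□■□□□
□□□■■□□□□
□□□□□□□□□
□□□□□□□□□
38) □□□□□□□□□
□□■■□□□□□
□■□□■□□□□
■>■□□■□□□
■■□□□■□□□
□□□■■□□□□
□□□□□□□□□
□□□□□□□□□
39) □□□□□□□□□
□□■■□□□□□
□■□□■□□□□
■■■□□■□□□
■v□□□■□□□
□□□■■□□□□
□□□□□□□□□
□□□□□□□□□

south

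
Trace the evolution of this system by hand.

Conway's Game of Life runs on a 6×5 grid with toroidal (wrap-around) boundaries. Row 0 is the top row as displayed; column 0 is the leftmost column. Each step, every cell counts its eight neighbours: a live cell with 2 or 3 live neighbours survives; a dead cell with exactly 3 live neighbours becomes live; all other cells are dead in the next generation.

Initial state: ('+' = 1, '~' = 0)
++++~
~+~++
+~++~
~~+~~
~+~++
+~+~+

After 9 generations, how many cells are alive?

6

k=0  ++++~
~+~++
+~++~
~~+~~
~+~++
+~+~+
k=1  ~~~~~
~~~~~
+~~~~
+~~~~
~+~~+
~~~~~
k=2  ~~~~~
~~~~~
~~~~~
++~~+
+~~~~
~~~~~
k=3  ~~~~~
~~~~~
+~~~~
++~~+
++~~+
~~~~~
k=4  ~~~~~
~~~~~
++~~+
~~~~~
~+~~+
+~~~~
k=5  ~~~~~
+~~~~
+~~~~
~+~~+
+~~~~
+~~~~
k=6  ~~~~~
~~~~~
++~~+
~+~~+
++~~+
~~~~~
k=7  ~~~~~
+~~~~
~+~~+
~~++~
~+~~+
+~~~~
k=8  ~~~~~
+~~~~
+++++
~++++
+++++
+~~~~
k=9  ~~~~~
+~++~
~~~~~
~~~~~
~~~~~
+~++~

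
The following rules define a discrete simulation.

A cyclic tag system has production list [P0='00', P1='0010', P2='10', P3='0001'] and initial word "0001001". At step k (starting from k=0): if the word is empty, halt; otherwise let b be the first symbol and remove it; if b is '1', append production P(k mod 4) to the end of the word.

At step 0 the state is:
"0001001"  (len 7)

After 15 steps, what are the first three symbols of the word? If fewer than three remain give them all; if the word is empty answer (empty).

000

[0] "0001001"  (len 7)
[1] "001001"  (len 6)
[2] "01001"  (len 5)
[3] "1001"  (len 4)
[4] "0010001"  (len 7)
[5] "010001"  (len 6)
[6] "10001"  (len 5)
[7] "000110"  (len 6)
[8] "00110"  (len 5)
[9] "0110"  (len 4)
[10] "110"  (len 3)
[11] "1010"  (len 4)
[12] "0100001"  (len 7)
[13] "100001"  (len 6)
[14] "000010010"  (len 9)
[15] "00010010"  (len 8)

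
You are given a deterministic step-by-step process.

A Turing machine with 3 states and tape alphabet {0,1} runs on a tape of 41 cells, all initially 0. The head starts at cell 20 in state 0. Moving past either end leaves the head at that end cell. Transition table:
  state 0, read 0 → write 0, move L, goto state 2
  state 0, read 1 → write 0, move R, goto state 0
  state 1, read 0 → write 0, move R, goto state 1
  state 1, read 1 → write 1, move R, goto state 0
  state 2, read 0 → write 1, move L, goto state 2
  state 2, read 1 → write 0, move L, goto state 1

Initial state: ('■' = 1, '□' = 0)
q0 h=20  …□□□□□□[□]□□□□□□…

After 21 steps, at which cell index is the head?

k=0  q0 h=20  …□□□□□□[□]□□□□□□…
k=1  q2 h=19  …□□□□□□[□]□□□□□□…
k=2  q2 h=18  …□□□□□□[□]■□□□□□…
k=3  q2 h=17  …□□□□□□[□]■■□□□□…
k=4  q2 h=16  …□□□□□□[□]■■■□□□…
k=5  q2 h=15  …□□□□□□[□]■■■■□□…
k=6  q2 h=14  …□□□□□□[□]■■■■■□…
k=7  q2 h=13  …□□□□□□[□]■■■■■■…
k=8  q2 h=12  …□□□□□□[□]■■■■■■…
k=9  q2 h=11  …□□□□□□[□]■■■■■■…
k=10  q2 h=10  …□□□□□□[□]■■■■■■…
k=11  q2 h= 9  …□□□□□□[□]■■■■■■…
k=12  q2 h= 8  …□□□□□□[□]■■■■■■…
k=13  q2 h= 7  …□□□□□□[□]■■■■■■…
k=14  q2 h= 6  |□□□□□□[□]■■■■■■…
k=15  q2 h= 5  |□□□□□[□]■■■■■■…
k=16  q2 h= 4  |□□□□[□]■■■■■■…
k=17  q2 h= 3  |□□□[□]■■■■■■…
k=18  q2 h= 2  |□□[□]■■■■■■…
k=19  q2 h= 1  |□[□]■■■■■■…
k=20  q2 h= 0  |[□]■■■■■■…
k=21  q2 h= 0  |[■]■■■■■■…

0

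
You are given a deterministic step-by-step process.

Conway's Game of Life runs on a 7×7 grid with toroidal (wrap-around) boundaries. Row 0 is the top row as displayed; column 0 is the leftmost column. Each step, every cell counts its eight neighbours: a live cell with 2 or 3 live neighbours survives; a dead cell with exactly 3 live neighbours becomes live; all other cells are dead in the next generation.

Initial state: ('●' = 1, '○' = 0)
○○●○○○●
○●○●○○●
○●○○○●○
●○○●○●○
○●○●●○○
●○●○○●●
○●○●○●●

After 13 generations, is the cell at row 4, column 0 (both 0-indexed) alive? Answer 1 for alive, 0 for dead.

t=0: ○○●○○○●
○●○●○○●
○●○○○●○
●○○●○●○
○●○●●○○
●○●○○●●
○●○●○●●
t=1: ○●○●●○●
○●○○○●●
○●○○○●○
●●○●○●●
○●○●○○○
○○○○○○○
○●○●●○○
t=2: ○●○●○○●
○●○○○○●
○●○○○○○
○●○○○●●
○●○○●○●
○○○●●○○
●○○●●●○
t=3: ○●○●○○●
○●○○○○○
○●●○○●●
○●●○○●●
○○●●●○●
●○●○○○●
●○○○○●●
t=4: ○●●○○●●
○●○○○●●
○○○○○●●
○○○○○○○
○○○○●○○
○○●○●○○
○○●○○●○
t=5: ○●●○●○○
○●●○●○○
●○○○○●●
○○○○○●○
○○○●○○○
○○○○●●○
○○●○●●●
t=6: ●○○○●○○
○○●○●○●
●●○○●●●
○○○○●●○
○○○○○●○
○○○○○○●
○●●○○○●
t=7: ●○●○○○●
○○○○●○○
●●○○○○○
●○○○○○○
○○○○●●●
●○○○○●●
○●○○○●●
t=8: ●●○○○○●
○○○○○○●
●●○○○○○
●●○○○●○
○○○○●○○
○○○○○○○
○●○○○○○
t=9: ○●○○○○●
○○○○○○●
○●○○○○○
●●○○○○●
○○○○○○○
○○○○○○○
○●○○○○○
t=10: ○○○○○○○
○○○○○○○
○●○○○○●
●●○○○○○
●○○○○○○
○○○○○○○
●○○○○○○
t=11: ○○○○○○○
○○○○○○○
○●○○○○○
○●○○○○●
●●○○○○○
○○○○○○○
○○○○○○○
t=12: ○○○○○○○
○○○○○○○
●○○○○○○
○●●○○○○
●●○○○○○
○○○○○○○
○○○○○○○
t=13: ○○○○○○○
○○○○○○○
○●○○○○○
○○●○○○○
●●●○○○○
○○○○○○○
○○○○○○○

1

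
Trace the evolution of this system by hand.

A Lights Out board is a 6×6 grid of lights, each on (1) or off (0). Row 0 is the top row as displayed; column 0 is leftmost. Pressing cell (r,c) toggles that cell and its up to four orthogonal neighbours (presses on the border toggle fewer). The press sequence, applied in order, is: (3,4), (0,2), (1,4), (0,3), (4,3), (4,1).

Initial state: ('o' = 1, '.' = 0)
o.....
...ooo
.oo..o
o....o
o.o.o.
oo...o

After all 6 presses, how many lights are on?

17

gen 0: o.....
...ooo
.oo..o
o....o
o.o.o.
oo...o
gen 1: o.....
...ooo
.oo.oo
o..oo.
o.o...
oo...o
gen 2: oooo..
..oooo
.oo.oo
o..oo.
o.o...
oo...o
gen 3: ooooo.
..o...
.oo..o
o..oo.
o.o...
oo...o
gen 4: oo....
..oo..
.oo..o
o..oo.
o.o...
oo...o
gen 5: oo....
..oo..
.oo..o
o...o.
o..oo.
oo.o.o
gen 6: oo....
..oo..
.oo..o
oo..o.
.oooo.
o..o.o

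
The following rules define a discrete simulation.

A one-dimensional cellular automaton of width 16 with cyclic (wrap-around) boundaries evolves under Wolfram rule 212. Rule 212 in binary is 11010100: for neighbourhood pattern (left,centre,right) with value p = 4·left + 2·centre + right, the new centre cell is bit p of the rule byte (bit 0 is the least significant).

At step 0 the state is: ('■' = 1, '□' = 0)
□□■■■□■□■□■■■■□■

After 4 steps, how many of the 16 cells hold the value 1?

8

k=0  □□■■■□■□■□■■■■□■
k=1  ■□□■■□■□■□□■■■□■
k=2  ■■□□■□■□■■□□■■□□
k=3  □■■□■□■□□■■□□■■□
k=4  □□■□■□■■□□■■□□■■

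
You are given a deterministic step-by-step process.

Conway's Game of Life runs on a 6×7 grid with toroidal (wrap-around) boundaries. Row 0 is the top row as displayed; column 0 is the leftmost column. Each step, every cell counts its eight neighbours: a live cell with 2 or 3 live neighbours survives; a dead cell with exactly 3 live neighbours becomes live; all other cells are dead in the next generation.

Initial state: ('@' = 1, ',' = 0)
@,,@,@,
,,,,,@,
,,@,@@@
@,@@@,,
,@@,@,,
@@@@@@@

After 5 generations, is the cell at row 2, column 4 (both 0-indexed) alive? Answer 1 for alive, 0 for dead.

t=0: @,,@,@,
,,,,,@,
,,@,@@@
@,@@@,,
,@@,@,,
@@@@@@@
t=1: @,,@,,,
,,,@,,,
,@@,,,@
@,,,,,@
,,,,,,,
,,,,,,,
t=2: ,,,,,,,
@@,@,,,
,@@,,,@
@@,,,,@
,,,,,,,
,,,,,,,
t=3: ,,,,,,,
@@,,,,,
,,,,,,@
,@@,,,@
@,,,,,,
,,,,,,,
t=4: ,,,,,,,
@,,,,,,
,,@,,,@
,@,,,,@
@@,,,,,
,,,,,,,
t=5: ,,,,,,,
,,,,,,,
,@,,,,@
,@@,,,@
@@,,,,,
,,,,,,,

0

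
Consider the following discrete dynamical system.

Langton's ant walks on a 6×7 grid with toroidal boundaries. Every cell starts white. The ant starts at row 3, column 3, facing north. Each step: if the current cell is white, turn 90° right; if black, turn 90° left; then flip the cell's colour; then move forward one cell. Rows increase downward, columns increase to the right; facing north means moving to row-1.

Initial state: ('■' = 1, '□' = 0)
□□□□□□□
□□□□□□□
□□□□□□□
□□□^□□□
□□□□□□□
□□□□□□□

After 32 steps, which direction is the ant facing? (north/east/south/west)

south

k=0  □□□□□□□
□□□□□□□
□□□□□□□
□□□^□□□
□□□□□□□
□□□□□□□
k=1  □□□□□□□
□□□□□□□
□□□□□□□
□□□■>□□
□□□□□□□
□□□□□□□
k=2  □□□□□□□
□□□□□□□
□□□□□□□
□□□■■□□
□□□□v□□
□□□□□□□
k=3  □□□□□□□
□□□□□□□
□□□□□□□
□□□■■□□
□□□<■□□
□□□□□□□
k=4  □□□□□□□
□□□□□□□
□□□□□□□
□□□^■□□
□□□■■□□
□□□□□□□
k=5  □□□□□□□
□□□□□□□
□□□□□□□
□□<□■□□
□□□■■□□
□□□□□□□
k=6  □□□□□□□
□□□□□□□
□□^□□□□
□□■□■□□
□□□■■□□
□□□□□□□
k=7  □□□□□□□
□□□□□□□
□□■>□□□
□□■□■□□
□□□■■□□
□□□□□□□
k=8  □□□□□□□
□□□□□□□
□□■■□□□
□□■v■□□
□□□■■□□
□□□□□□□
k=9  □□□□□□□
□□□□□□□
□□■■□□□
□□<■■□□
□□□■■□□
□□□□□□□
k=10  □□□□□□□
□□□□□□□
□□■■□□□
□□□■■□□
□□v■■□□
□□□□□□□
k=11  □□□□□□□
□□□□□□□
□□■■□□□
□□□■■□□
□<■■■□□
□□□□□□□
k=12  □□□□□□□
□□□□□□□
□□■■□□□
□^□■■□□
□■■■■□□
□□□□□□□
k=13  □□□□□□□
□□□□□□□
□□■■□□□
□■>■■□□
□■■■■□□
□□□□□□□
k=14  □□□□□□□
□□□□□□□
□□■■□□□
□■■■■□□
□■v■■□□
□□□□□□□
k=15  □□□□□□□
□□□□□□□
□□■■□□□
□■■■■□□
□■□>■□□
□□□□□□□
k=16  □□□□□□□
□□□□□□□
□□■■□□□
□■■^■□□
□■□□■□□
□□□□□□□
k=17  □□□□□□□
□□□□□□□
□□■■□□□
□■<□■□□
□■□□■□□
□□□□□□□
k=18  □□□□□□□
□□□□□□□
□□■■□□□
□■□□■□□
□■v□■□□
□□□□□□□
k=19  □□□□□□□
□□□□□□□
□□■■□□□
□■□□■□□
□<■□■□□
□□□□□□□
k=20  □□□□□□□
□□□□□□□
□□■■□□□
□■□□■□□
□□■□■□□
□v□□□□□
k=21  □□□□□□□
□□□□□□□
□□■■□□□
□■□□■□□
□□■□■□□
<■□□□□□
k=22  □□□□□□□
□□□□□□□
□□■■□□□
□■□□■□□
^□■□■□□
■■□□□□□
k=23  □□□□□□□
□□□□□□□
□□■■□□□
□■□□■□□
■>■□■□□
■■□□□□□
k=24  □□□□□□□
□□□□□□□
□□■■□□□
□■□□■□□
■■■□■□□
■v□□□□□
k=25  □□□□□□□
□□□□□□□
□□■■□□□
□■□□■□□
■■■□■□□
■□>□□□□
k=26  □□v□□□□
□□□□□□□
□□■■□□□
□■□□■□□
■■■□■□□
■□■□□□□
k=27  □<■□□□□
□□□□□□□
□□■■□□□
□■□□■□□
■■■□■□□
■□■□□□□
k=28  □■■□□□□
□□□□□□□
□□■■□□□
□■□□■□□
■■■□■□□
■^■□□□□
k=29  □■■□□□□
□□□□□□□
□□■■□□□
□■□□■□□
■■■□■□□
■■>□□□□
k=30  □■■□□□□
□□□□□□□
□□■■□□□
□■□□■□□
■■^□■□□
■■□□□□□
k=31  □■■□□□□
□□□□□□□
□□■■□□□
□■□□■□□
■<□□■□□
■■□□□□□
k=32  □■■□□□□
□□□□□□□
□□■■□□□
□■□□■□□
■□□□■□□
■v□□□□□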